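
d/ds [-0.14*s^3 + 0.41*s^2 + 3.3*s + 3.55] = -0.42*s^2 + 0.82*s + 3.3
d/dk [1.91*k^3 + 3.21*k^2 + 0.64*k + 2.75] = 5.73*k^2 + 6.42*k + 0.64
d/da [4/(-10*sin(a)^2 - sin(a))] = 4*(20/tan(a) + cos(a)/sin(a)^2)/(10*sin(a) + 1)^2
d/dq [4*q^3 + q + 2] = 12*q^2 + 1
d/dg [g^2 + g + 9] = 2*g + 1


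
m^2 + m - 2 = (m - 1)*(m + 2)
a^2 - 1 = (a - 1)*(a + 1)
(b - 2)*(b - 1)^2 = b^3 - 4*b^2 + 5*b - 2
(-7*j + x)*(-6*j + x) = 42*j^2 - 13*j*x + x^2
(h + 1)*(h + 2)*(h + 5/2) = h^3 + 11*h^2/2 + 19*h/2 + 5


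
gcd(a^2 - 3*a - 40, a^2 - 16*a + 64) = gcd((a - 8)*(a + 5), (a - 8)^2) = a - 8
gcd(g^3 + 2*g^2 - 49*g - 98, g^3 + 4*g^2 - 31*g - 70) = g^2 + 9*g + 14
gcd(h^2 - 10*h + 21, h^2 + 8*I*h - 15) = 1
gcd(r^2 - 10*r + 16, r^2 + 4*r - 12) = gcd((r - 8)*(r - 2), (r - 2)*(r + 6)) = r - 2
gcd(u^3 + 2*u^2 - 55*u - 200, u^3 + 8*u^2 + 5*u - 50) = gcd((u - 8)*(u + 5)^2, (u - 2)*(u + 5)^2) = u^2 + 10*u + 25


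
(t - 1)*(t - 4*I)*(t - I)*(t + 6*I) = t^4 - t^3 + I*t^3 + 26*t^2 - I*t^2 - 26*t - 24*I*t + 24*I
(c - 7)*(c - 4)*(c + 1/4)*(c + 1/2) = c^4 - 41*c^3/4 + 159*c^2/8 + 157*c/8 + 7/2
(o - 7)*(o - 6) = o^2 - 13*o + 42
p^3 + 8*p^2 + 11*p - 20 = (p - 1)*(p + 4)*(p + 5)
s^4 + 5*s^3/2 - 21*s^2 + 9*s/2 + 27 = (s - 3)*(s - 3/2)*(s + 1)*(s + 6)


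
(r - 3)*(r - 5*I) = r^2 - 3*r - 5*I*r + 15*I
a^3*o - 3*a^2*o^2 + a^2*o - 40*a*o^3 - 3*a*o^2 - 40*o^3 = (a - 8*o)*(a + 5*o)*(a*o + o)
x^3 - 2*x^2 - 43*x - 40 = (x - 8)*(x + 1)*(x + 5)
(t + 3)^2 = t^2 + 6*t + 9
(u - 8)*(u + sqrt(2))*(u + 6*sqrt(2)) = u^3 - 8*u^2 + 7*sqrt(2)*u^2 - 56*sqrt(2)*u + 12*u - 96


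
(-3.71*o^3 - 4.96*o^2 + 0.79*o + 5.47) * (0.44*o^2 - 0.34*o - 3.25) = -1.6324*o^5 - 0.921*o^4 + 14.0915*o^3 + 18.2582*o^2 - 4.4273*o - 17.7775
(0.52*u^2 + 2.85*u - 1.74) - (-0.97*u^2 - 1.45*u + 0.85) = 1.49*u^2 + 4.3*u - 2.59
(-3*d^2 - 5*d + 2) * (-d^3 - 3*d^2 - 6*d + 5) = 3*d^5 + 14*d^4 + 31*d^3 + 9*d^2 - 37*d + 10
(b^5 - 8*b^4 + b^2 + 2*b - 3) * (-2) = -2*b^5 + 16*b^4 - 2*b^2 - 4*b + 6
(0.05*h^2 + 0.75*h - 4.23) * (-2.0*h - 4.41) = -0.1*h^3 - 1.7205*h^2 + 5.1525*h + 18.6543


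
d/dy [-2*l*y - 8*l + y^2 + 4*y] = -2*l + 2*y + 4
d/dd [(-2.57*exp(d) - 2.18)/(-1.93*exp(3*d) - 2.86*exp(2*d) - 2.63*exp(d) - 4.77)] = (-9.9202*exp(3*d) - 19.9724*exp(2*d) - 12.4696*exp(d) + 6.5255)*exp(d)/(3.7249*exp(6*d) + 11.0396*exp(5*d) + 18.3314*exp(4*d) + 33.4558*exp(3*d) + 34.2013*exp(2*d) + 25.0902*exp(d) + 22.7529)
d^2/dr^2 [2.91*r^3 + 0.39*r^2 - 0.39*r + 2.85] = 17.46*r + 0.78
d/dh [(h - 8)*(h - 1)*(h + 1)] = 3*h^2 - 16*h - 1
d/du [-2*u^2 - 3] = -4*u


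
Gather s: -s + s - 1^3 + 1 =0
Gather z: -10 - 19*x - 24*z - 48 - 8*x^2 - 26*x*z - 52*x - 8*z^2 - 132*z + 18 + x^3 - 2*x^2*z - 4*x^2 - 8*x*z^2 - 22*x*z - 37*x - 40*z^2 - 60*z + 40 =x^3 - 12*x^2 - 108*x + z^2*(-8*x - 48) + z*(-2*x^2 - 48*x - 216)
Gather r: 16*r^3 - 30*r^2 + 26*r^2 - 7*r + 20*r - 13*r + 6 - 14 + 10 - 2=16*r^3 - 4*r^2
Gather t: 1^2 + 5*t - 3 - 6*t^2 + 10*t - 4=-6*t^2 + 15*t - 6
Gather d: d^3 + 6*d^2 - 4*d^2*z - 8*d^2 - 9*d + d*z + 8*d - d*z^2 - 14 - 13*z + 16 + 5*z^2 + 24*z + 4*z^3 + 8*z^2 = d^3 + d^2*(-4*z - 2) + d*(-z^2 + z - 1) + 4*z^3 + 13*z^2 + 11*z + 2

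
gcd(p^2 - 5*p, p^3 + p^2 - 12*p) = p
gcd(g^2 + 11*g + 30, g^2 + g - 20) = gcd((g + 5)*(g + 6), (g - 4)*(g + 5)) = g + 5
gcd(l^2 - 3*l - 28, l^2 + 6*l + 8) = l + 4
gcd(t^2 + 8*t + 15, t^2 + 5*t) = t + 5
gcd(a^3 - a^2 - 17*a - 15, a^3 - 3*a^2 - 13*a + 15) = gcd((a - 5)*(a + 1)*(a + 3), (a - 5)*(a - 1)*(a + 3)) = a^2 - 2*a - 15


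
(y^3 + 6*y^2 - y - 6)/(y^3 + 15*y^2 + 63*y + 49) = (y^2 + 5*y - 6)/(y^2 + 14*y + 49)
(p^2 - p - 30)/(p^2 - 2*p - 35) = (p - 6)/(p - 7)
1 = 1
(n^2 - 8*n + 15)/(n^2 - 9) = (n - 5)/(n + 3)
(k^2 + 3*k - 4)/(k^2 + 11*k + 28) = (k - 1)/(k + 7)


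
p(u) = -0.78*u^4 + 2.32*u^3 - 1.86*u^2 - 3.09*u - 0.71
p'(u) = -3.12*u^3 + 6.96*u^2 - 3.72*u - 3.09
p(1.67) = -6.32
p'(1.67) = -4.42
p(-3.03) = -138.71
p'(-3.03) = 158.87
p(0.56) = -2.69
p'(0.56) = -3.54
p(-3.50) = -229.20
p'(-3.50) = 228.96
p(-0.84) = -1.19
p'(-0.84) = 6.80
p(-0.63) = -0.20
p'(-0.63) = 2.80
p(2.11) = -9.18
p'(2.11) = -9.26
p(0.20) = -1.39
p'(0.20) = -3.58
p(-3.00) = -134.00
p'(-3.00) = 154.95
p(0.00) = -0.71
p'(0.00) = -3.09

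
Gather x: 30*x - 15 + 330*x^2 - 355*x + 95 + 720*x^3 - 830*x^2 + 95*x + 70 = 720*x^3 - 500*x^2 - 230*x + 150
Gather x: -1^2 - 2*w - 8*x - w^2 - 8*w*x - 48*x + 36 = -w^2 - 2*w + x*(-8*w - 56) + 35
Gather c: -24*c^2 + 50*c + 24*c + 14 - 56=-24*c^2 + 74*c - 42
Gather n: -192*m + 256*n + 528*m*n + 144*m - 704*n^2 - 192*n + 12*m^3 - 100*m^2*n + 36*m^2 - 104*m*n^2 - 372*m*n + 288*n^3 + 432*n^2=12*m^3 + 36*m^2 - 48*m + 288*n^3 + n^2*(-104*m - 272) + n*(-100*m^2 + 156*m + 64)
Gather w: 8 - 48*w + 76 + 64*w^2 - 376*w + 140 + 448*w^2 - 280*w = 512*w^2 - 704*w + 224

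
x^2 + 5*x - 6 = (x - 1)*(x + 6)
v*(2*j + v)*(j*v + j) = 2*j^2*v^2 + 2*j^2*v + j*v^3 + j*v^2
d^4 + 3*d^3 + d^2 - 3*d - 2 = (d - 1)*(d + 1)^2*(d + 2)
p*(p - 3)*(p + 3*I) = p^3 - 3*p^2 + 3*I*p^2 - 9*I*p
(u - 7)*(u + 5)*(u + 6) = u^3 + 4*u^2 - 47*u - 210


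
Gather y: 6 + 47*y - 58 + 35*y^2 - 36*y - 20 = 35*y^2 + 11*y - 72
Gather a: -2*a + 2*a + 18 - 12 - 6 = 0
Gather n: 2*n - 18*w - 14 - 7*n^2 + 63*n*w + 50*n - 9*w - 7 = -7*n^2 + n*(63*w + 52) - 27*w - 21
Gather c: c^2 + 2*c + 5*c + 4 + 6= c^2 + 7*c + 10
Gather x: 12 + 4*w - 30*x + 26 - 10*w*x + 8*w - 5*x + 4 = 12*w + x*(-10*w - 35) + 42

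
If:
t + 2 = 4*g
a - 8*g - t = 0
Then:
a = 3*t + 4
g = t/4 + 1/2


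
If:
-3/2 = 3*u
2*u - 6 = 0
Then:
No Solution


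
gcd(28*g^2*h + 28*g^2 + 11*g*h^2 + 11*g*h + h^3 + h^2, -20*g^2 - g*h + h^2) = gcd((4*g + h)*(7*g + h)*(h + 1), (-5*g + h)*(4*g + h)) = 4*g + h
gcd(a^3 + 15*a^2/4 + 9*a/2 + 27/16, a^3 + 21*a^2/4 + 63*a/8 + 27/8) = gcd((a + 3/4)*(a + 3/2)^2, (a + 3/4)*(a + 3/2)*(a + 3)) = a^2 + 9*a/4 + 9/8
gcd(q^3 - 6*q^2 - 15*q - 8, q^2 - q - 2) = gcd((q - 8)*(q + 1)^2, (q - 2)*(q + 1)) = q + 1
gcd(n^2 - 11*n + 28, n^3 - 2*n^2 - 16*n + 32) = n - 4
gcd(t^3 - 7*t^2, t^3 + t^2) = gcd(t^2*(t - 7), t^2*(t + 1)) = t^2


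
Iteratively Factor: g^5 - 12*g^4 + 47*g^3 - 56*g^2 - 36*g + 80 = (g - 5)*(g^4 - 7*g^3 + 12*g^2 + 4*g - 16) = (g - 5)*(g + 1)*(g^3 - 8*g^2 + 20*g - 16) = (g - 5)*(g - 2)*(g + 1)*(g^2 - 6*g + 8) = (g - 5)*(g - 4)*(g - 2)*(g + 1)*(g - 2)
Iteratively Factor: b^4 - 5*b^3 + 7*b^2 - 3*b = (b - 1)*(b^3 - 4*b^2 + 3*b) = (b - 1)^2*(b^2 - 3*b) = (b - 3)*(b - 1)^2*(b)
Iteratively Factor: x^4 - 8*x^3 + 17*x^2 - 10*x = (x - 2)*(x^3 - 6*x^2 + 5*x) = x*(x - 2)*(x^2 - 6*x + 5) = x*(x - 2)*(x - 1)*(x - 5)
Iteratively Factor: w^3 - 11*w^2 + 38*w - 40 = (w - 2)*(w^2 - 9*w + 20) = (w - 4)*(w - 2)*(w - 5)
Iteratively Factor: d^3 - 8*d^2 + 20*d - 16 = (d - 2)*(d^2 - 6*d + 8) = (d - 2)^2*(d - 4)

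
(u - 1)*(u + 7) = u^2 + 6*u - 7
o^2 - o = o*(o - 1)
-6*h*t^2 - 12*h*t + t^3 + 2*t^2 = t*(-6*h + t)*(t + 2)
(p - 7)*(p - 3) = p^2 - 10*p + 21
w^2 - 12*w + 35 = (w - 7)*(w - 5)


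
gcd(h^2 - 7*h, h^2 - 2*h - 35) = h - 7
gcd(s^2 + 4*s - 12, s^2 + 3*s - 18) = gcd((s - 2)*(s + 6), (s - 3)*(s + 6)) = s + 6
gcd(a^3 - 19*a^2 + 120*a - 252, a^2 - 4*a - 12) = a - 6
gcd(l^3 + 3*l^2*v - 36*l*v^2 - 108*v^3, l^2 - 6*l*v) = -l + 6*v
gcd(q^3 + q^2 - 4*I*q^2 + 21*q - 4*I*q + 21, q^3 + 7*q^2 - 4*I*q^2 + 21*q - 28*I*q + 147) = q^2 - 4*I*q + 21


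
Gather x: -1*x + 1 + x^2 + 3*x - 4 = x^2 + 2*x - 3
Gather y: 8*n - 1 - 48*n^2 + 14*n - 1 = -48*n^2 + 22*n - 2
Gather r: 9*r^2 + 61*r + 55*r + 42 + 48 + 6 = 9*r^2 + 116*r + 96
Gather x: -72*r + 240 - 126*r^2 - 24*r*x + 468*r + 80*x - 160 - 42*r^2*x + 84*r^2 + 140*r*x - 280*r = -42*r^2 + 116*r + x*(-42*r^2 + 116*r + 80) + 80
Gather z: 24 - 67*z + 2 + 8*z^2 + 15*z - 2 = 8*z^2 - 52*z + 24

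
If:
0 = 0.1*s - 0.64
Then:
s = 6.40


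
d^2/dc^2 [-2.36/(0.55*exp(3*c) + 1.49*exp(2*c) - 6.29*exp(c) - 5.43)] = (-2.36*(1.65*exp(2*c) + 2.98*exp(c) - 6.29)*(3.3*exp(2*c) + 5.96*exp(c) - 12.58)*exp(c) + (11.682*exp(2*c) + 14.0656*exp(c) - 14.8444)*(0.55*exp(3*c) + 1.49*exp(2*c) - 6.29*exp(c) - 5.43))*exp(c)/(0.55*exp(3*c) + 1.49*exp(2*c) - 6.29*exp(c) - 5.43)^3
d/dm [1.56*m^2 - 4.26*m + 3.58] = 3.12*m - 4.26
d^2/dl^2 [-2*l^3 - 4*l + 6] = -12*l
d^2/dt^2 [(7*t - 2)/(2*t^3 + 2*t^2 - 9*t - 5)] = 2*(84*t^5 + 36*t^4 + 90*t^3 + 504*t^2 + 258*t - 497)/(8*t^9 + 24*t^8 - 84*t^7 - 268*t^6 + 258*t^5 + 966*t^4 - 39*t^3 - 1065*t^2 - 675*t - 125)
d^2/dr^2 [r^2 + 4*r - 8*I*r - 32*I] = 2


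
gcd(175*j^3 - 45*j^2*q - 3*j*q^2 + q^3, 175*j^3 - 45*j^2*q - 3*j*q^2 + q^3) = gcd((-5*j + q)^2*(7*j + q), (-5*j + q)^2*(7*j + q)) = 175*j^3 - 45*j^2*q - 3*j*q^2 + q^3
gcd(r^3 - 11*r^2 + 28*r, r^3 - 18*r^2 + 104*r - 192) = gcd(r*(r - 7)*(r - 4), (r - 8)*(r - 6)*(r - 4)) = r - 4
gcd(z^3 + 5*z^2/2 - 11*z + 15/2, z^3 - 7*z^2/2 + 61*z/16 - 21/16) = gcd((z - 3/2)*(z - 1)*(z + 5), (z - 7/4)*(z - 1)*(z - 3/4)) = z - 1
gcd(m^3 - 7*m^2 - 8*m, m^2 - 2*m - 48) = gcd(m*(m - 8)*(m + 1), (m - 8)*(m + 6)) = m - 8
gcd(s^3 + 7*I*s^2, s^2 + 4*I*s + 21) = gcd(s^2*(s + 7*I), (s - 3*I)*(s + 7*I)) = s + 7*I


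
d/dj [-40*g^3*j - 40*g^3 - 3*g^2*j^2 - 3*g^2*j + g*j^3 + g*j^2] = g*(-40*g^2 - 6*g*j - 3*g + 3*j^2 + 2*j)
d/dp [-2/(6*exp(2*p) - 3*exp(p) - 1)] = (24*exp(p) - 6)*exp(p)/(-6*exp(2*p) + 3*exp(p) + 1)^2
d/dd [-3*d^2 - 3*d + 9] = -6*d - 3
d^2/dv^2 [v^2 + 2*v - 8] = 2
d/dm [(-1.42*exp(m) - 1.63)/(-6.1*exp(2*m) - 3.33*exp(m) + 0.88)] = (-(1.42*exp(m) + 1.63)*(12.2*exp(m) + 3.33) + 8.662*exp(2*m) + 4.7286*exp(m) - 1.2496)*exp(m)/(6.1*exp(2*m) + 3.33*exp(m) - 0.88)^2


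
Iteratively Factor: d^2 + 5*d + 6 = (d + 3)*(d + 2)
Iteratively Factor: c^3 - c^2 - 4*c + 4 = (c - 2)*(c^2 + c - 2) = (c - 2)*(c - 1)*(c + 2)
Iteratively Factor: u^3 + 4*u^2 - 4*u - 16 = (u + 2)*(u^2 + 2*u - 8) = (u + 2)*(u + 4)*(u - 2)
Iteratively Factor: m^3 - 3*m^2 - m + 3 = (m - 3)*(m^2 - 1) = (m - 3)*(m + 1)*(m - 1)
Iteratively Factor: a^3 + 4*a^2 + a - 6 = (a + 2)*(a^2 + 2*a - 3) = (a - 1)*(a + 2)*(a + 3)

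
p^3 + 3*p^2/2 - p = p*(p - 1/2)*(p + 2)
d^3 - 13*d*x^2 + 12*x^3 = (d - 3*x)*(d - x)*(d + 4*x)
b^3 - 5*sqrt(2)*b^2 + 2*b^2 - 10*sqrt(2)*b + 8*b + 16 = (b + 2)*(b - 4*sqrt(2))*(b - sqrt(2))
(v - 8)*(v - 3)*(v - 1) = v^3 - 12*v^2 + 35*v - 24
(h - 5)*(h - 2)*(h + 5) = h^3 - 2*h^2 - 25*h + 50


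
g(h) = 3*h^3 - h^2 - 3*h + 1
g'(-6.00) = 333.00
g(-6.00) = -665.00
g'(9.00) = 708.00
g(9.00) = 2080.00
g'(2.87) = 65.39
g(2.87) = 55.07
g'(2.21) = 36.54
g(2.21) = 21.87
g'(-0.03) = -2.93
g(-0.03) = 1.09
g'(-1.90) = 33.29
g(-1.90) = -17.49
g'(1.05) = 4.82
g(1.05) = 0.22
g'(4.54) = 173.42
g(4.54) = 247.50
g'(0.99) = 3.84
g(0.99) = -0.04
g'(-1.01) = 8.20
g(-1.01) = -0.08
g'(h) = 9*h^2 - 2*h - 3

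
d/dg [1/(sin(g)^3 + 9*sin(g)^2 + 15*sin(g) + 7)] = -3*(sin(g) + 5)*cos(g)/((sin(g) + 1)^3*(sin(g) + 7)^2)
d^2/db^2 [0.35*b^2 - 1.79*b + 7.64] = 0.700000000000000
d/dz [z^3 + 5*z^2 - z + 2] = 3*z^2 + 10*z - 1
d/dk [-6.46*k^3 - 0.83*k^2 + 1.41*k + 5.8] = -19.38*k^2 - 1.66*k + 1.41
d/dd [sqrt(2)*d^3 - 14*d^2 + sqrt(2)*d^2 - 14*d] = 3*sqrt(2)*d^2 - 28*d + 2*sqrt(2)*d - 14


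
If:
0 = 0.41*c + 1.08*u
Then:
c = -2.63414634146341*u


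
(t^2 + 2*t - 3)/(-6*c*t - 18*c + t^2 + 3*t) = (t - 1)/(-6*c + t)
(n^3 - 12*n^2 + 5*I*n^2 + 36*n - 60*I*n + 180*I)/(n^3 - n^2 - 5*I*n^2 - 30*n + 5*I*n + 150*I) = (n^2 + n*(-6 + 5*I) - 30*I)/(n^2 + 5*n*(1 - I) - 25*I)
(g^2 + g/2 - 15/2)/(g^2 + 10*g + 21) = (g - 5/2)/(g + 7)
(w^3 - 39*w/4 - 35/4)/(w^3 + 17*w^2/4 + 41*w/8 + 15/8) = 2*(2*w - 7)/(4*w + 3)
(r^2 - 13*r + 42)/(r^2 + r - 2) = (r^2 - 13*r + 42)/(r^2 + r - 2)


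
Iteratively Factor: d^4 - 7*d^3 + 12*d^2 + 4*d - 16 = (d - 4)*(d^3 - 3*d^2 + 4) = (d - 4)*(d - 2)*(d^2 - d - 2) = (d - 4)*(d - 2)*(d + 1)*(d - 2)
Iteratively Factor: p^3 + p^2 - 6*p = (p + 3)*(p^2 - 2*p) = (p - 2)*(p + 3)*(p)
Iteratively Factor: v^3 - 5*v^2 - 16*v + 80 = (v + 4)*(v^2 - 9*v + 20) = (v - 4)*(v + 4)*(v - 5)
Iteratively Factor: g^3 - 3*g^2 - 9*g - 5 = (g + 1)*(g^2 - 4*g - 5) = (g - 5)*(g + 1)*(g + 1)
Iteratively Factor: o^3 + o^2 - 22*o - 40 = (o + 2)*(o^2 - o - 20) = (o + 2)*(o + 4)*(o - 5)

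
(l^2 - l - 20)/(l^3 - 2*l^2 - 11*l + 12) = (l^2 - l - 20)/(l^3 - 2*l^2 - 11*l + 12)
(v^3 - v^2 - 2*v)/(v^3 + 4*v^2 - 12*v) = (v + 1)/(v + 6)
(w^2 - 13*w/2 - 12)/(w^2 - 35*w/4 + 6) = 2*(2*w + 3)/(4*w - 3)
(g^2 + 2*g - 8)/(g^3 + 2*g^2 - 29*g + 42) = (g + 4)/(g^2 + 4*g - 21)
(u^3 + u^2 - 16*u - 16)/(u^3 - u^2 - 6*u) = (-u^3 - u^2 + 16*u + 16)/(u*(-u^2 + u + 6))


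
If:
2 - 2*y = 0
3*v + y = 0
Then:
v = -1/3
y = 1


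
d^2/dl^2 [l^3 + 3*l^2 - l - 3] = 6*l + 6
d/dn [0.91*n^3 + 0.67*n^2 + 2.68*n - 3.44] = 2.73*n^2 + 1.34*n + 2.68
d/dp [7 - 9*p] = -9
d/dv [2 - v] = -1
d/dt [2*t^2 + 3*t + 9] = 4*t + 3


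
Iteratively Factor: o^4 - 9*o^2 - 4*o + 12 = (o + 2)*(o^3 - 2*o^2 - 5*o + 6) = (o - 3)*(o + 2)*(o^2 + o - 2) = (o - 3)*(o - 1)*(o + 2)*(o + 2)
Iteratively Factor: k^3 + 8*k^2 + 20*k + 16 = (k + 2)*(k^2 + 6*k + 8) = (k + 2)*(k + 4)*(k + 2)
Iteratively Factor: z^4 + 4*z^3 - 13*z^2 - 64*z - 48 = (z + 3)*(z^3 + z^2 - 16*z - 16) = (z + 1)*(z + 3)*(z^2 - 16) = (z + 1)*(z + 3)*(z + 4)*(z - 4)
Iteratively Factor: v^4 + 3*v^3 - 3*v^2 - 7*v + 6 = (v + 2)*(v^3 + v^2 - 5*v + 3) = (v + 2)*(v + 3)*(v^2 - 2*v + 1) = (v - 1)*(v + 2)*(v + 3)*(v - 1)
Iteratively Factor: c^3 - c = (c - 1)*(c^2 + c) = (c - 1)*(c + 1)*(c)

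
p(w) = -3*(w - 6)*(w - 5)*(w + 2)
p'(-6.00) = -672.00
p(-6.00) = 1584.00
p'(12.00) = -672.00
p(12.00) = -1764.00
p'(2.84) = 56.77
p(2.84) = -99.11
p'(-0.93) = -82.00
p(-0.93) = -131.91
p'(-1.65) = -137.60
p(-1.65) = -53.42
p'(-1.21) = -102.52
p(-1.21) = -106.11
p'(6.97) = -84.85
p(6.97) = -51.42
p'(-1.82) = -152.09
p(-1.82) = -28.80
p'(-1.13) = -96.51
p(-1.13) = -114.08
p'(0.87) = 16.17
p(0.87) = -182.42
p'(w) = -3*(w - 6)*(w - 5) - 3*(w - 6)*(w + 2) - 3*(w - 5)*(w + 2)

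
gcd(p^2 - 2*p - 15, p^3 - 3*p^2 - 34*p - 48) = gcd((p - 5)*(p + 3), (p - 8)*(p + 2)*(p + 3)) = p + 3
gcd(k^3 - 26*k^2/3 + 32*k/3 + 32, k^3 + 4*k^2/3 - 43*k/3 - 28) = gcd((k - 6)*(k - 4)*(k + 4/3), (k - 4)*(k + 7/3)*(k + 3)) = k - 4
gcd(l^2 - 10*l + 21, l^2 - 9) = l - 3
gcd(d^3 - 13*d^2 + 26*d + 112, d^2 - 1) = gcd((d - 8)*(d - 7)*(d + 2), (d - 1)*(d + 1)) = 1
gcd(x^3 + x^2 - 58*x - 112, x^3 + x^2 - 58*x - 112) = x^3 + x^2 - 58*x - 112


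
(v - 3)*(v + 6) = v^2 + 3*v - 18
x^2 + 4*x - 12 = (x - 2)*(x + 6)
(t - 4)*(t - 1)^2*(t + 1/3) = t^4 - 17*t^3/3 + 7*t^2 - t - 4/3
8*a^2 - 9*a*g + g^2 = (-8*a + g)*(-a + g)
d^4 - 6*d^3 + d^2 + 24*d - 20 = (d - 5)*(d - 2)*(d - 1)*(d + 2)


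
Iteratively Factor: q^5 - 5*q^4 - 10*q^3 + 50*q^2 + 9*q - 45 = (q - 1)*(q^4 - 4*q^3 - 14*q^2 + 36*q + 45) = (q - 3)*(q - 1)*(q^3 - q^2 - 17*q - 15) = (q - 5)*(q - 3)*(q - 1)*(q^2 + 4*q + 3) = (q - 5)*(q - 3)*(q - 1)*(q + 3)*(q + 1)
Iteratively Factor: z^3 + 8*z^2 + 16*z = (z)*(z^2 + 8*z + 16) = z*(z + 4)*(z + 4)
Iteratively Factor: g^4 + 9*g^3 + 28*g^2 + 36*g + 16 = (g + 4)*(g^3 + 5*g^2 + 8*g + 4) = (g + 1)*(g + 4)*(g^2 + 4*g + 4) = (g + 1)*(g + 2)*(g + 4)*(g + 2)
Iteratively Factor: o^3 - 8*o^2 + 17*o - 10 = (o - 2)*(o^2 - 6*o + 5) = (o - 5)*(o - 2)*(o - 1)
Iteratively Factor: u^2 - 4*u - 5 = (u + 1)*(u - 5)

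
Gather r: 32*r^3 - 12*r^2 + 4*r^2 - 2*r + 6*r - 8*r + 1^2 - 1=32*r^3 - 8*r^2 - 4*r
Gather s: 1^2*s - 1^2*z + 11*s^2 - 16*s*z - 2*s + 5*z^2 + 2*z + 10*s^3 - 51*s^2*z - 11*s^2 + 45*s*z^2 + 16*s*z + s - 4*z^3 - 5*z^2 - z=10*s^3 - 51*s^2*z + 45*s*z^2 - 4*z^3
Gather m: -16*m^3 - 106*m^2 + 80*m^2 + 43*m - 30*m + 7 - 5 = -16*m^3 - 26*m^2 + 13*m + 2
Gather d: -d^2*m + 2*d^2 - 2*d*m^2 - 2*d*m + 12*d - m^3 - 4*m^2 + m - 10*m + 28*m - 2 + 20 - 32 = d^2*(2 - m) + d*(-2*m^2 - 2*m + 12) - m^3 - 4*m^2 + 19*m - 14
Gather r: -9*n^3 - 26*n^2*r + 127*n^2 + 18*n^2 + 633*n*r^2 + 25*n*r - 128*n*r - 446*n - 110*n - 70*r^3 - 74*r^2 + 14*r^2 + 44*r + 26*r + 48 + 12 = -9*n^3 + 145*n^2 - 556*n - 70*r^3 + r^2*(633*n - 60) + r*(-26*n^2 - 103*n + 70) + 60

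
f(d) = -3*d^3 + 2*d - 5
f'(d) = 2 - 9*d^2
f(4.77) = -321.05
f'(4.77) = -202.78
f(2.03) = -26.04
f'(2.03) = -35.09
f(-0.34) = -5.56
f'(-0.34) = 0.96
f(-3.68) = 137.15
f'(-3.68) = -119.88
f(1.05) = -6.37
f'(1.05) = -7.92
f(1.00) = -6.00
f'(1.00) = -7.00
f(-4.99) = 357.77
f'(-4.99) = -222.10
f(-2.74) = 51.23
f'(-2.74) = -65.57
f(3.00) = -80.00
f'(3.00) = -79.00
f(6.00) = -641.00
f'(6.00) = -322.00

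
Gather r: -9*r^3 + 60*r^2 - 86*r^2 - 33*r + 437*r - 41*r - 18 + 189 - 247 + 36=-9*r^3 - 26*r^2 + 363*r - 40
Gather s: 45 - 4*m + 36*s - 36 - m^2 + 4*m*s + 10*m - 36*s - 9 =-m^2 + 4*m*s + 6*m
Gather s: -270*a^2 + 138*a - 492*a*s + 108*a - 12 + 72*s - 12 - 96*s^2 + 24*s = -270*a^2 + 246*a - 96*s^2 + s*(96 - 492*a) - 24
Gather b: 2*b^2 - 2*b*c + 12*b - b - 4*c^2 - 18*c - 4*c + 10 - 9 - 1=2*b^2 + b*(11 - 2*c) - 4*c^2 - 22*c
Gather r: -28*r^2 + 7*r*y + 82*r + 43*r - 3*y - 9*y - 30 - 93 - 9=-28*r^2 + r*(7*y + 125) - 12*y - 132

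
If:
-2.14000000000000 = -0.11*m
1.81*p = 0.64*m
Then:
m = 19.45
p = 6.88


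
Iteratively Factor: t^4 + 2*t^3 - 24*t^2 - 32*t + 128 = (t + 4)*(t^3 - 2*t^2 - 16*t + 32) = (t - 4)*(t + 4)*(t^2 + 2*t - 8) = (t - 4)*(t - 2)*(t + 4)*(t + 4)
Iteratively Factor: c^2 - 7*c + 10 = (c - 5)*(c - 2)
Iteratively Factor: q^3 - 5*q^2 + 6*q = (q - 2)*(q^2 - 3*q) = (q - 3)*(q - 2)*(q)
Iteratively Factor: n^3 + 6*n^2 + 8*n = (n + 2)*(n^2 + 4*n) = n*(n + 2)*(n + 4)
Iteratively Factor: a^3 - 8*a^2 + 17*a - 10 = (a - 2)*(a^2 - 6*a + 5) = (a - 5)*(a - 2)*(a - 1)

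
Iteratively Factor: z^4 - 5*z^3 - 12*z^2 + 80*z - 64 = (z - 4)*(z^3 - z^2 - 16*z + 16) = (z - 4)*(z + 4)*(z^2 - 5*z + 4) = (z - 4)*(z - 1)*(z + 4)*(z - 4)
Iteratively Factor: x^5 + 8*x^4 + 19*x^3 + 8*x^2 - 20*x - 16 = (x + 2)*(x^4 + 6*x^3 + 7*x^2 - 6*x - 8) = (x + 1)*(x + 2)*(x^3 + 5*x^2 + 2*x - 8) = (x + 1)*(x + 2)^2*(x^2 + 3*x - 4) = (x + 1)*(x + 2)^2*(x + 4)*(x - 1)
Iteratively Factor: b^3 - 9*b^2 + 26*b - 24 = (b - 4)*(b^2 - 5*b + 6) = (b - 4)*(b - 2)*(b - 3)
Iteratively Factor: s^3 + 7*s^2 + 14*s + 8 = (s + 4)*(s^2 + 3*s + 2) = (s + 2)*(s + 4)*(s + 1)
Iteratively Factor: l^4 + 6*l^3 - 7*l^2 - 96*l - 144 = (l + 3)*(l^3 + 3*l^2 - 16*l - 48) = (l - 4)*(l + 3)*(l^2 + 7*l + 12) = (l - 4)*(l + 3)^2*(l + 4)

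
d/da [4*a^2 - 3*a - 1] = 8*a - 3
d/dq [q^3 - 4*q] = 3*q^2 - 4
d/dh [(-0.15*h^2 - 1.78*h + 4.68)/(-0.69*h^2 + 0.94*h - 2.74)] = (-1.3692*h^2 + 7.2804*h + 0.478000000000001)/(0.4761*h^4 - 1.2972*h^3 + 4.6648*h^2 - 5.1512*h + 7.5076)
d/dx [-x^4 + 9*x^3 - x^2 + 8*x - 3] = -4*x^3 + 27*x^2 - 2*x + 8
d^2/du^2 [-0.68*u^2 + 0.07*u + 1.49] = -1.36000000000000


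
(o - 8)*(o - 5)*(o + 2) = o^3 - 11*o^2 + 14*o + 80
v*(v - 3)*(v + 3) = v^3 - 9*v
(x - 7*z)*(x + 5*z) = x^2 - 2*x*z - 35*z^2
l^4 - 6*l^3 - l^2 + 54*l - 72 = (l - 4)*(l - 3)*(l - 2)*(l + 3)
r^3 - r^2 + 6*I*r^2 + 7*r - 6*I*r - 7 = (r - 1)*(r - I)*(r + 7*I)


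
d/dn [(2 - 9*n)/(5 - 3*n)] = -39/(3*n - 5)^2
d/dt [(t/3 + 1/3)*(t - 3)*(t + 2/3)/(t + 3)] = (6*t^3 + 23*t^2 - 24*t - 33)/(9*(t^2 + 6*t + 9))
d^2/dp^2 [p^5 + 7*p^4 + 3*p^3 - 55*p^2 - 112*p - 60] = 20*p^3 + 84*p^2 + 18*p - 110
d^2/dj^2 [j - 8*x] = 0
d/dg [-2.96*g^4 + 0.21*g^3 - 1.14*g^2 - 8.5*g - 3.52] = -11.84*g^3 + 0.63*g^2 - 2.28*g - 8.5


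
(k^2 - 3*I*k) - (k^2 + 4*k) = -4*k - 3*I*k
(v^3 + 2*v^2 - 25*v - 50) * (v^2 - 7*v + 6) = v^5 - 5*v^4 - 33*v^3 + 137*v^2 + 200*v - 300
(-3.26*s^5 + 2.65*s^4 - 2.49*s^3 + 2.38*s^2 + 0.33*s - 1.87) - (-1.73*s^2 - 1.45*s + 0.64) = -3.26*s^5 + 2.65*s^4 - 2.49*s^3 + 4.11*s^2 + 1.78*s - 2.51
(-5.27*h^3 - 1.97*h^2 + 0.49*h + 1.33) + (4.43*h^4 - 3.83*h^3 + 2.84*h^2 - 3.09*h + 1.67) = 4.43*h^4 - 9.1*h^3 + 0.87*h^2 - 2.6*h + 3.0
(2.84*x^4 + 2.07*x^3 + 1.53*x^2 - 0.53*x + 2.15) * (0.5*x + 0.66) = 1.42*x^5 + 2.9094*x^4 + 2.1312*x^3 + 0.7448*x^2 + 0.7252*x + 1.419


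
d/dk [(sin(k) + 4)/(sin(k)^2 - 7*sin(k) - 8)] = (-sin(k)^2 - 8*sin(k) + 20)*cos(k)/((sin(k) - 8)^2*(sin(k) + 1)^2)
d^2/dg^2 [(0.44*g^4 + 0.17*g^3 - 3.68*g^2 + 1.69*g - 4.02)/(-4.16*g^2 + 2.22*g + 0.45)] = (-15.228928*g^6 + 24.380928*g^5 - 8.06889599999988*g^4 + 0.133048000000088*g^3 + 456.656652*g^2 - 241.941654*g + 59.542236)/(71.991296*g^6 - 115.255296*g^5 + 38.143872*g^4 + 13.993992*g^3 - 4.12614*g^2 - 1.34865*g - 0.091125)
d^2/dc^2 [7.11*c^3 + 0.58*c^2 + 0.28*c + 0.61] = 42.66*c + 1.16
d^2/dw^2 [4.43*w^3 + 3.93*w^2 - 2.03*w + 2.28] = 26.58*w + 7.86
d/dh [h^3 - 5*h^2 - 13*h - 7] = 3*h^2 - 10*h - 13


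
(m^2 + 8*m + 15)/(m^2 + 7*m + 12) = (m + 5)/(m + 4)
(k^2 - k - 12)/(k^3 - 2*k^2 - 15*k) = (k - 4)/(k*(k - 5))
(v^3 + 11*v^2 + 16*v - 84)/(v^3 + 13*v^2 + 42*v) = (v - 2)/v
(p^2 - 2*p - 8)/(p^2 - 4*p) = (p + 2)/p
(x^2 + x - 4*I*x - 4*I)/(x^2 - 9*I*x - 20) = (x + 1)/(x - 5*I)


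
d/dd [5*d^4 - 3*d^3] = d^2*(20*d - 9)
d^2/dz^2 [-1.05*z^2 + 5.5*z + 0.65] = -2.10000000000000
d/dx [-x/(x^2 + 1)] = (x^2 - 1)/(x^2 + 1)^2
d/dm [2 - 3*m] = -3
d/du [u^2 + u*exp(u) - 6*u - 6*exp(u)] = u*exp(u) + 2*u - 5*exp(u) - 6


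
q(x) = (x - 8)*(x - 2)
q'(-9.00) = -28.00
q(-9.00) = 187.00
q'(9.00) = 8.00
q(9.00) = 7.00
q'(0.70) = -8.60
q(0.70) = 9.49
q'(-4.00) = -18.00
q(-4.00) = 72.00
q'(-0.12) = -10.24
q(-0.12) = 17.21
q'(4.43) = -1.14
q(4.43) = -8.68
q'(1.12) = -7.76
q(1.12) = 6.05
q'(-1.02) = -12.04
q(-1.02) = 27.24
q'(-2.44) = -14.88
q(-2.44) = 46.35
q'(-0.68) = -11.36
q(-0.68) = 23.26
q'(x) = 2*x - 10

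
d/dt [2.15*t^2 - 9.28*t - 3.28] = 4.3*t - 9.28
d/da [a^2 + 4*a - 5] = 2*a + 4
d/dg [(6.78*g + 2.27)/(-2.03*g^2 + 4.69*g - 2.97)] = (13.7634*g^2 + 9.2162*g - 30.7829)/(4.1209*g^4 - 19.0414*g^3 + 34.0543*g^2 - 27.8586*g + 8.8209)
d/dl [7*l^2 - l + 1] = 14*l - 1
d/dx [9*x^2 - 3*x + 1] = 18*x - 3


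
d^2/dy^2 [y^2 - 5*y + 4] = 2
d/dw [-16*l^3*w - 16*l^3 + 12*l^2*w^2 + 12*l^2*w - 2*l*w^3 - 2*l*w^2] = 2*l*(-8*l^2 + 12*l*w + 6*l - 3*w^2 - 2*w)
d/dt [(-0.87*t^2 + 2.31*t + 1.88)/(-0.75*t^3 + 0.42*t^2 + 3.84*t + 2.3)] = (-0.6525*t^4 + 3.465*t^3 - 0.0809999999999995*t^2 - 5.5812*t - 1.9062)/(0.5625*t^6 - 0.63*t^5 - 5.5836*t^4 - 0.2244*t^3 + 16.6776*t^2 + 17.664*t + 5.29)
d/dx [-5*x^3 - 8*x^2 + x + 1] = -15*x^2 - 16*x + 1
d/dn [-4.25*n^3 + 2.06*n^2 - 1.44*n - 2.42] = -12.75*n^2 + 4.12*n - 1.44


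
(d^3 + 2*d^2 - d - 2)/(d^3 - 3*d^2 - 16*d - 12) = (d - 1)/(d - 6)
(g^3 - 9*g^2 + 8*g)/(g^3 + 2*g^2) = (g^2 - 9*g + 8)/(g*(g + 2))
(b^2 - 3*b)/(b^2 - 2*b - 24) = b*(3 - b)/(-b^2 + 2*b + 24)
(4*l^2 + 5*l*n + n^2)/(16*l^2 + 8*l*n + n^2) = (l + n)/(4*l + n)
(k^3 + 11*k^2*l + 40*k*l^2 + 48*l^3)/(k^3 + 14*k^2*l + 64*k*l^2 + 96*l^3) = (k + 3*l)/(k + 6*l)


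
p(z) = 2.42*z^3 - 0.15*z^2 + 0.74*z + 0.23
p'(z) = 7.26*z^2 - 0.3*z + 0.74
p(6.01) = 524.60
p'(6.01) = 261.17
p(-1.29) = -6.17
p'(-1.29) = 13.21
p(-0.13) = 0.13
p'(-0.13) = 0.90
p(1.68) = 12.52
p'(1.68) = 20.73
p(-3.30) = -90.81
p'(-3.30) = 80.79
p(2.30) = 30.58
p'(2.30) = 38.46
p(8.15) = 1306.35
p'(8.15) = 480.52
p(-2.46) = -38.52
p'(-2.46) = 45.41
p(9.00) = 1758.92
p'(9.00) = 586.10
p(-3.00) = -68.68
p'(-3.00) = 66.98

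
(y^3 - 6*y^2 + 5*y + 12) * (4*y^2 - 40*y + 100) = 4*y^5 - 64*y^4 + 360*y^3 - 752*y^2 + 20*y + 1200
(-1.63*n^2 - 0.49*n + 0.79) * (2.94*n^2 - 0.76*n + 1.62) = -4.7922*n^4 - 0.2018*n^3 + 0.0543999999999999*n^2 - 1.3942*n + 1.2798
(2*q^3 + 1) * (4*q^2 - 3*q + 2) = 8*q^5 - 6*q^4 + 4*q^3 + 4*q^2 - 3*q + 2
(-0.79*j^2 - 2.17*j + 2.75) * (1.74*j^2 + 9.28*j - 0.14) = -1.3746*j^4 - 11.107*j^3 - 15.242*j^2 + 25.8238*j - 0.385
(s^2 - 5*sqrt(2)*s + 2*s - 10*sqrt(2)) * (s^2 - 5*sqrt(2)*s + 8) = s^4 - 10*sqrt(2)*s^3 + 2*s^3 - 20*sqrt(2)*s^2 + 58*s^2 - 40*sqrt(2)*s + 116*s - 80*sqrt(2)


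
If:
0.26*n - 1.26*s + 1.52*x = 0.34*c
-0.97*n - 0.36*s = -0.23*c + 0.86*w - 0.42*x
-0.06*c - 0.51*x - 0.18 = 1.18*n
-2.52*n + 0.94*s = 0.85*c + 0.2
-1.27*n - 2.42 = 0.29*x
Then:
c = 12.21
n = -3.17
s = 2.75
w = 8.41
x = 5.55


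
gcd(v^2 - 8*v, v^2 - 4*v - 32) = v - 8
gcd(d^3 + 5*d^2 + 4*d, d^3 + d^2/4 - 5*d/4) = d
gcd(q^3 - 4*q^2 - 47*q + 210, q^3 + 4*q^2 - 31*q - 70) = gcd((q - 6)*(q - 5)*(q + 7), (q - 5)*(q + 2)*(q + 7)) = q^2 + 2*q - 35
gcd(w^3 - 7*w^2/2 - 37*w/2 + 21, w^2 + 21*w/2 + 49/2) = w + 7/2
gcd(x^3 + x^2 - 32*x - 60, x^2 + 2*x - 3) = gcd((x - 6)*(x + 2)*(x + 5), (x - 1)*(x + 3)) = 1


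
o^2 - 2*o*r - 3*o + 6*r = (o - 3)*(o - 2*r)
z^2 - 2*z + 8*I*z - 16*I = (z - 2)*(z + 8*I)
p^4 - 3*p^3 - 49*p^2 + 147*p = p*(p - 7)*(p - 3)*(p + 7)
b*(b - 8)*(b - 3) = b^3 - 11*b^2 + 24*b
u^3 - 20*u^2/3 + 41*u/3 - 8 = (u - 3)*(u - 8/3)*(u - 1)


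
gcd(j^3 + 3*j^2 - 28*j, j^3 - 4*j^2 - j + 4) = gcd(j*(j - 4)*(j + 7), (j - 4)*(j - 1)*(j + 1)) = j - 4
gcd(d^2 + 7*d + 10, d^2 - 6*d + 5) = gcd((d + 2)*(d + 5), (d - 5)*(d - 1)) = 1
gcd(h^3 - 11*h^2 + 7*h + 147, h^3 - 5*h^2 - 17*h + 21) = h^2 - 4*h - 21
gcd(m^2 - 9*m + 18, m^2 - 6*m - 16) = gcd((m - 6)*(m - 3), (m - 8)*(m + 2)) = 1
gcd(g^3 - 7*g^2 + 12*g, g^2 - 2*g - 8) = g - 4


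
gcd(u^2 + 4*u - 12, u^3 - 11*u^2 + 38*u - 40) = u - 2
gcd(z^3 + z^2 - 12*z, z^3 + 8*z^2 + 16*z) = z^2 + 4*z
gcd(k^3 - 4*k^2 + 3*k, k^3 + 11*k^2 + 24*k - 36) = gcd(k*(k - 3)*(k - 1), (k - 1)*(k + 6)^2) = k - 1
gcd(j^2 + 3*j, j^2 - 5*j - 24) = j + 3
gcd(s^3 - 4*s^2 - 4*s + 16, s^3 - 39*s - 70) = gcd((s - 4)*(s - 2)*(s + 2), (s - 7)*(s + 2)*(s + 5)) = s + 2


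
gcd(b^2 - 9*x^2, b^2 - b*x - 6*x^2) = -b + 3*x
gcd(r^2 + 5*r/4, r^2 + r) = r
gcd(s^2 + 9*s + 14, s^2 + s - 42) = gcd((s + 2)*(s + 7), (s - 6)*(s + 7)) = s + 7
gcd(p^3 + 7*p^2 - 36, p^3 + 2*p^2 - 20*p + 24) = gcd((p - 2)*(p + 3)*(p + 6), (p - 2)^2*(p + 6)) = p^2 + 4*p - 12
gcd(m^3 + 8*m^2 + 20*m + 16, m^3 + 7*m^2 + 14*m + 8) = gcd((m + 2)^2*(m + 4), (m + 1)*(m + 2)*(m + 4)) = m^2 + 6*m + 8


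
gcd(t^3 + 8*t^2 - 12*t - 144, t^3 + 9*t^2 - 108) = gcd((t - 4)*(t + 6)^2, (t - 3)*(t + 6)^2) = t^2 + 12*t + 36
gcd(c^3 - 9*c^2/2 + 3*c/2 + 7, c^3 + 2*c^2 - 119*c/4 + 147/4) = c - 7/2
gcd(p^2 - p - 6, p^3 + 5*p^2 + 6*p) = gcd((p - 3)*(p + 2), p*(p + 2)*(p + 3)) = p + 2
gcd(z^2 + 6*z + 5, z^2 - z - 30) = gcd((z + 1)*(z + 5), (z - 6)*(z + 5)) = z + 5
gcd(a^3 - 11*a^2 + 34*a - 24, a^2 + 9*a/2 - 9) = 1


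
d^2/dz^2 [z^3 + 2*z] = 6*z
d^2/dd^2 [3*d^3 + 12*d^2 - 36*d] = 18*d + 24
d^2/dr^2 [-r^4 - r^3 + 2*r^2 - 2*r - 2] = -12*r^2 - 6*r + 4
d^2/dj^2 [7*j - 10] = 0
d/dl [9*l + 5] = 9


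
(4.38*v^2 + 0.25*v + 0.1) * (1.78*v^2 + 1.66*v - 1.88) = 7.7964*v^4 + 7.7158*v^3 - 7.6414*v^2 - 0.304*v - 0.188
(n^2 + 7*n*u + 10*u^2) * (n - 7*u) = n^3 - 39*n*u^2 - 70*u^3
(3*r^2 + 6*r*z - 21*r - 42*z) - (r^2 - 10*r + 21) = 2*r^2 + 6*r*z - 11*r - 42*z - 21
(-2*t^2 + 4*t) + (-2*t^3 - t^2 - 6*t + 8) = -2*t^3 - 3*t^2 - 2*t + 8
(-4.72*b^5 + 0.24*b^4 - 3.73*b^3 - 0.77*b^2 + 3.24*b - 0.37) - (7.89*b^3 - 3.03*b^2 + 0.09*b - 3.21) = -4.72*b^5 + 0.24*b^4 - 11.62*b^3 + 2.26*b^2 + 3.15*b + 2.84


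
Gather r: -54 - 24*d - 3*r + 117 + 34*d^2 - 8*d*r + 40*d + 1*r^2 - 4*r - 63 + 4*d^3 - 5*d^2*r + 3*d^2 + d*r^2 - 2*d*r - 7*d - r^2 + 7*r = 4*d^3 + 37*d^2 + d*r^2 + 9*d + r*(-5*d^2 - 10*d)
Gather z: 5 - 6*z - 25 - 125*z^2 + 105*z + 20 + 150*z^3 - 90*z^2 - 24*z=150*z^3 - 215*z^2 + 75*z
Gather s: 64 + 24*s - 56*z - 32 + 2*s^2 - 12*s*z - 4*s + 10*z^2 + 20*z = 2*s^2 + s*(20 - 12*z) + 10*z^2 - 36*z + 32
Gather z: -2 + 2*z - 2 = 2*z - 4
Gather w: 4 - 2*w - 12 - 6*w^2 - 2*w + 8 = -6*w^2 - 4*w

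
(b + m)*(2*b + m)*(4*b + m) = 8*b^3 + 14*b^2*m + 7*b*m^2 + m^3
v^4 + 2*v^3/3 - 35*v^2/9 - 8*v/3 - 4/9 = (v - 2)*(v + 1/3)^2*(v + 2)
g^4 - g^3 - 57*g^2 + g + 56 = (g - 8)*(g - 1)*(g + 1)*(g + 7)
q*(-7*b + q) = -7*b*q + q^2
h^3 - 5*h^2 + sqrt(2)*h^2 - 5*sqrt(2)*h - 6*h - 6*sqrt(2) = (h - 6)*(h + 1)*(h + sqrt(2))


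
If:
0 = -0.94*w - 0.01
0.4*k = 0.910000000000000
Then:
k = 2.28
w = -0.01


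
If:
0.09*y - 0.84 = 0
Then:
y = 9.33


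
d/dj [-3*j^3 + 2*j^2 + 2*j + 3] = -9*j^2 + 4*j + 2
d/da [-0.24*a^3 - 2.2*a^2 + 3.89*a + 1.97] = -0.72*a^2 - 4.4*a + 3.89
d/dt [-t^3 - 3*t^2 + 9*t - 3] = -3*t^2 - 6*t + 9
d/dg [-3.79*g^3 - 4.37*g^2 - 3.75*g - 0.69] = -11.37*g^2 - 8.74*g - 3.75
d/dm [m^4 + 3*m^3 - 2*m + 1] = 4*m^3 + 9*m^2 - 2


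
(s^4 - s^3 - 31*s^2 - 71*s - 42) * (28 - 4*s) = -4*s^5 + 32*s^4 + 96*s^3 - 584*s^2 - 1820*s - 1176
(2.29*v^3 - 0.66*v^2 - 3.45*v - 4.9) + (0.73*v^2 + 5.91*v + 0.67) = 2.29*v^3 + 0.07*v^2 + 2.46*v - 4.23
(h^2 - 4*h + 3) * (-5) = -5*h^2 + 20*h - 15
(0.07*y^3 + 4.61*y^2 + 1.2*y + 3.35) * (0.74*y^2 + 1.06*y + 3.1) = 0.0518*y^5 + 3.4856*y^4 + 5.9916*y^3 + 18.042*y^2 + 7.271*y + 10.385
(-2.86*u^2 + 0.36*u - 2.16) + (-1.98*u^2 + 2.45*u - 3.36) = -4.84*u^2 + 2.81*u - 5.52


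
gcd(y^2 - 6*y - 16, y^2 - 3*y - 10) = y + 2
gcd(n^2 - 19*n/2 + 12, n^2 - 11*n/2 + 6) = n - 3/2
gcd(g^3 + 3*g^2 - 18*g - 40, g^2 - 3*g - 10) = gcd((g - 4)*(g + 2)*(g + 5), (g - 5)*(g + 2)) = g + 2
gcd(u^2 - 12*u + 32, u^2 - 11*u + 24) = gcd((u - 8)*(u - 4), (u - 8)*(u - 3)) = u - 8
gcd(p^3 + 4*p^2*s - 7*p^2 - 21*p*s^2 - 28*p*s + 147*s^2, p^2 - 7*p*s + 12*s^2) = p - 3*s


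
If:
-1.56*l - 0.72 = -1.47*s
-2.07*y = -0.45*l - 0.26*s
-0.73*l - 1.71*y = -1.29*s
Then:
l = -13.40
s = -13.73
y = -4.64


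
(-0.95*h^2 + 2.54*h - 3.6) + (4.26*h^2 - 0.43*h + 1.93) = 3.31*h^2 + 2.11*h - 1.67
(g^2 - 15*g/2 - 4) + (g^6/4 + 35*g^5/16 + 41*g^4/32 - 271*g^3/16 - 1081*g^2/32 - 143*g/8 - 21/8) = g^6/4 + 35*g^5/16 + 41*g^4/32 - 271*g^3/16 - 1049*g^2/32 - 203*g/8 - 53/8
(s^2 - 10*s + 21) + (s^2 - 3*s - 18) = 2*s^2 - 13*s + 3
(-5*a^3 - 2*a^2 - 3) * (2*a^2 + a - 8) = -10*a^5 - 9*a^4 + 38*a^3 + 10*a^2 - 3*a + 24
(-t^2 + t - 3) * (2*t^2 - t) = -2*t^4 + 3*t^3 - 7*t^2 + 3*t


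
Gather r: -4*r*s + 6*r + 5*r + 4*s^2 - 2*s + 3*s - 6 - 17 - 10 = r*(11 - 4*s) + 4*s^2 + s - 33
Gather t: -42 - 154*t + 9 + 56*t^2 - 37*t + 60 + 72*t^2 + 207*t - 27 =128*t^2 + 16*t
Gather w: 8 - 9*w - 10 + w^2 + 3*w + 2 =w^2 - 6*w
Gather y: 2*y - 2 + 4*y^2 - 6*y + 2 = 4*y^2 - 4*y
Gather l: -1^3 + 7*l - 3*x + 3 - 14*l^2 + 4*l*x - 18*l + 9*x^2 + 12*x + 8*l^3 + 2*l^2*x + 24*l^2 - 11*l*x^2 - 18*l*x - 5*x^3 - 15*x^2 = 8*l^3 + l^2*(2*x + 10) + l*(-11*x^2 - 14*x - 11) - 5*x^3 - 6*x^2 + 9*x + 2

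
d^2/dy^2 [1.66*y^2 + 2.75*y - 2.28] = 3.32000000000000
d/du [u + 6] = 1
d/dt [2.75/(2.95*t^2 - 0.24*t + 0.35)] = (0.66 - 16.225*t)/(2.95*t^2 - 0.24*t + 0.35)^2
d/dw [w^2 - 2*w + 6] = 2*w - 2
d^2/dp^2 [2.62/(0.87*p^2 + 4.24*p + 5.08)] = (-3.966156*p^2 - 19.329312*p + 2.62*(1.74*p + 4.24)*(3.48*p + 8.48) - 23.158704)/(0.87*p^2 + 4.24*p + 5.08)^3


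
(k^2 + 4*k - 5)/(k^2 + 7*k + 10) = (k - 1)/(k + 2)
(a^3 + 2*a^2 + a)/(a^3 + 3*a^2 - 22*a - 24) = a*(a + 1)/(a^2 + 2*a - 24)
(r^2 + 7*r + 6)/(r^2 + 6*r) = (r + 1)/r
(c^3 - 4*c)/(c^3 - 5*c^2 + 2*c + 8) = c*(c + 2)/(c^2 - 3*c - 4)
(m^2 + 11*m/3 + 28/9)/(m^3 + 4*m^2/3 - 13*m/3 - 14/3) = (m + 4/3)/(m^2 - m - 2)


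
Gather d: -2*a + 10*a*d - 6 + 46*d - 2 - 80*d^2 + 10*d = -2*a - 80*d^2 + d*(10*a + 56) - 8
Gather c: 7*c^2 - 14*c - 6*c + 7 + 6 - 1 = 7*c^2 - 20*c + 12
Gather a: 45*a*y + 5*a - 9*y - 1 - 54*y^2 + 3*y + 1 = a*(45*y + 5) - 54*y^2 - 6*y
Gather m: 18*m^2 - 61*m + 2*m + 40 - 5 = 18*m^2 - 59*m + 35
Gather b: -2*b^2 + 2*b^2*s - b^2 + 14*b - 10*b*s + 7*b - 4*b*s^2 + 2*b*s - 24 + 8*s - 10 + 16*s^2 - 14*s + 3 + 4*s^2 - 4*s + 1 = b^2*(2*s - 3) + b*(-4*s^2 - 8*s + 21) + 20*s^2 - 10*s - 30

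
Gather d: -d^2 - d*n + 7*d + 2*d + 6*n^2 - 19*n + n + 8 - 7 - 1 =-d^2 + d*(9 - n) + 6*n^2 - 18*n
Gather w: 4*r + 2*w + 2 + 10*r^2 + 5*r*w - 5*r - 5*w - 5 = 10*r^2 - r + w*(5*r - 3) - 3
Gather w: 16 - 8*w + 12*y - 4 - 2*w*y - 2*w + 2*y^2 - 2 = w*(-2*y - 10) + 2*y^2 + 12*y + 10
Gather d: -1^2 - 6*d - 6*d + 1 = -12*d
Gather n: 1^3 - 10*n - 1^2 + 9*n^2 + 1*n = 9*n^2 - 9*n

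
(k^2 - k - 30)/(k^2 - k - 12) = (-k^2 + k + 30)/(-k^2 + k + 12)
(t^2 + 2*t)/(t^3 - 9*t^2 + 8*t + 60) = t/(t^2 - 11*t + 30)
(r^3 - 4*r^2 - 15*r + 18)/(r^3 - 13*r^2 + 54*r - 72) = (r^2 + 2*r - 3)/(r^2 - 7*r + 12)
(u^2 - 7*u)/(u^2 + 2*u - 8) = u*(u - 7)/(u^2 + 2*u - 8)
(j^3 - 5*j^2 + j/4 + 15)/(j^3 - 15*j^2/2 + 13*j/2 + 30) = (j - 5/2)/(j - 5)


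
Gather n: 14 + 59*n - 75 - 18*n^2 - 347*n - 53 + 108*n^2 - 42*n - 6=90*n^2 - 330*n - 120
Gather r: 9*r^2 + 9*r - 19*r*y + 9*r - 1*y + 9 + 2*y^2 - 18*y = 9*r^2 + r*(18 - 19*y) + 2*y^2 - 19*y + 9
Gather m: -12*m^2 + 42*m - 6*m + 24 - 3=-12*m^2 + 36*m + 21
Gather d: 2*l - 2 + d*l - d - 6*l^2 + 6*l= d*(l - 1) - 6*l^2 + 8*l - 2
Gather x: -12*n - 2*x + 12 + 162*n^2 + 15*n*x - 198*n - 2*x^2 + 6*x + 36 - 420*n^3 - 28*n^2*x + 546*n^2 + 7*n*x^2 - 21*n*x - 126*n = -420*n^3 + 708*n^2 - 336*n + x^2*(7*n - 2) + x*(-28*n^2 - 6*n + 4) + 48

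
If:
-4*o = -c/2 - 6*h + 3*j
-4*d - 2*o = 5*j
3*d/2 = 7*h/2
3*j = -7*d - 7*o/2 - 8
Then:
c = 74*o/7 + 2784/161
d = -o/2 - 40/23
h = -3*o/14 - 120/161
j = 32/23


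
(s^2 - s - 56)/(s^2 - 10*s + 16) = (s + 7)/(s - 2)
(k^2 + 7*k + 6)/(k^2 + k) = (k + 6)/k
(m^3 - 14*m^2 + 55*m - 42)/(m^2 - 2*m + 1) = (m^2 - 13*m + 42)/(m - 1)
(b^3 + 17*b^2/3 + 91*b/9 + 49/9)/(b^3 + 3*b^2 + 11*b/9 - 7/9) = (3*b + 7)/(3*b - 1)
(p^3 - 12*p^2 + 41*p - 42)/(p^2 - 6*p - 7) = (p^2 - 5*p + 6)/(p + 1)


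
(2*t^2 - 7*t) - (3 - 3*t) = 2*t^2 - 4*t - 3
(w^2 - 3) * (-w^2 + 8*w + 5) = -w^4 + 8*w^3 + 8*w^2 - 24*w - 15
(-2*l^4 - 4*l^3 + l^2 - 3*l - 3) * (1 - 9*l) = 18*l^5 + 34*l^4 - 13*l^3 + 28*l^2 + 24*l - 3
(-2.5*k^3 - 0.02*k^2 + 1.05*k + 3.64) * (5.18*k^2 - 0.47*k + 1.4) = -12.95*k^5 + 1.0714*k^4 + 1.9484*k^3 + 18.3337*k^2 - 0.2408*k + 5.096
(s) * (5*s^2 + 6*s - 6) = 5*s^3 + 6*s^2 - 6*s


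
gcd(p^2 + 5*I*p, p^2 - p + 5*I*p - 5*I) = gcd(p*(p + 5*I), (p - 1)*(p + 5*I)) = p + 5*I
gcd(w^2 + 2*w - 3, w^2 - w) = w - 1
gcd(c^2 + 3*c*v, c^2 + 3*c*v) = c^2 + 3*c*v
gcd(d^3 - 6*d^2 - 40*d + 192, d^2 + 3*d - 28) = d - 4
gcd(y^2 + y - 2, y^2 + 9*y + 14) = y + 2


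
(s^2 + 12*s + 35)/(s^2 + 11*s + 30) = (s + 7)/(s + 6)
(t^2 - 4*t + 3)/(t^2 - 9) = (t - 1)/(t + 3)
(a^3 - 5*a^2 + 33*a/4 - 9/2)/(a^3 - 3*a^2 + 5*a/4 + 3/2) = (2*a - 3)/(2*a + 1)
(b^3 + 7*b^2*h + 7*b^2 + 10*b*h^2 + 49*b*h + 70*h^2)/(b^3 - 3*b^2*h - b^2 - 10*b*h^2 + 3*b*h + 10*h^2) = (b^2 + 5*b*h + 7*b + 35*h)/(b^2 - 5*b*h - b + 5*h)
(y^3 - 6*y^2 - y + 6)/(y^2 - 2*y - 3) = (y^2 - 7*y + 6)/(y - 3)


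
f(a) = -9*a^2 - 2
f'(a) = -18*a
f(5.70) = -294.41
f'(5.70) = -102.60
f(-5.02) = -228.80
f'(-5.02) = 90.36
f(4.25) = -164.56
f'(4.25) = -76.50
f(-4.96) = -223.41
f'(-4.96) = 89.28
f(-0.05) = -2.02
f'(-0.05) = 0.90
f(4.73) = -203.36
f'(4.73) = -85.14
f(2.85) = -75.10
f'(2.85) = -51.30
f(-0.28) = -2.71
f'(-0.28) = 5.04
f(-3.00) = -83.00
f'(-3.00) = 54.00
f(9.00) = -731.00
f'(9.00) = -162.00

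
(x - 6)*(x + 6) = x^2 - 36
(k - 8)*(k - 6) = k^2 - 14*k + 48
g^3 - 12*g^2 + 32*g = g*(g - 8)*(g - 4)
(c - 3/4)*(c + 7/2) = c^2 + 11*c/4 - 21/8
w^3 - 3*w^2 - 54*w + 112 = (w - 8)*(w - 2)*(w + 7)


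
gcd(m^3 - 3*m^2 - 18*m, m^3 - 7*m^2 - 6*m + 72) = m^2 - 3*m - 18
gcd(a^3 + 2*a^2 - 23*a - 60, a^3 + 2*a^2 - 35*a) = a - 5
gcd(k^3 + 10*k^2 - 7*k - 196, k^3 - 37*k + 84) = k^2 + 3*k - 28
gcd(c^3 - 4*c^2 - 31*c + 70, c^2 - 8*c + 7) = c - 7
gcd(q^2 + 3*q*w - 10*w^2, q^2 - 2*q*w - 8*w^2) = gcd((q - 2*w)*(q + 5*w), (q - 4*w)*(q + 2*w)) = 1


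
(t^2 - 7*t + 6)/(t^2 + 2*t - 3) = (t - 6)/(t + 3)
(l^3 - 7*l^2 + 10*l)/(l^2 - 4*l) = (l^2 - 7*l + 10)/(l - 4)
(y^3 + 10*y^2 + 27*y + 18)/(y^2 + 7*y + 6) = y + 3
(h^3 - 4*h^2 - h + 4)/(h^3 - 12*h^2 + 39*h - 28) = (h + 1)/(h - 7)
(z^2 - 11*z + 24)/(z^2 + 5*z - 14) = (z^2 - 11*z + 24)/(z^2 + 5*z - 14)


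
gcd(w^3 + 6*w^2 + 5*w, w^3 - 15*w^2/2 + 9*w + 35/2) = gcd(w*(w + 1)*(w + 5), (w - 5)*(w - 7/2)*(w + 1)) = w + 1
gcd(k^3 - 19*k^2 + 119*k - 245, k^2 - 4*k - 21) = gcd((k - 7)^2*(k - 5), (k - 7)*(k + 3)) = k - 7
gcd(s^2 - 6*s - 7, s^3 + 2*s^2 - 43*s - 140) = s - 7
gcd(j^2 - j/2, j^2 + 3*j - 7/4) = j - 1/2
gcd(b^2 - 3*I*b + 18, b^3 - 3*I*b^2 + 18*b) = b^2 - 3*I*b + 18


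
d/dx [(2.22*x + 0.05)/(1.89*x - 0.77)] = (1.389003 - 3.409371*x)/(1.89*x - 0.77)^3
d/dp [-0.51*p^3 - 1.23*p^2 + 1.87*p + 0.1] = -1.53*p^2 - 2.46*p + 1.87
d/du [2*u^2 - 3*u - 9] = 4*u - 3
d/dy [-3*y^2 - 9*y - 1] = -6*y - 9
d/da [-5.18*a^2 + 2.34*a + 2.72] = 2.34 - 10.36*a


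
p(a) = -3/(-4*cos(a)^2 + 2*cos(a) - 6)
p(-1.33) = 0.52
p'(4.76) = 0.14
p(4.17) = 0.37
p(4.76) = 0.51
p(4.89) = 0.52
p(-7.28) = 0.49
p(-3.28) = 0.25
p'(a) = -3*(-8*sin(a)*cos(a) + 2*sin(a))/(-4*cos(a)^2 + 2*cos(a) - 6)^2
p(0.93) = 0.48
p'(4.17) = 0.24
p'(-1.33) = 0.01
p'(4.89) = 0.05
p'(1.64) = -0.20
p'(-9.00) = 0.09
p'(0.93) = 0.17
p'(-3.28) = -0.03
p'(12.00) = -0.15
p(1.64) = 0.49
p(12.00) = 0.42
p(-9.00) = 0.27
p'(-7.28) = -0.16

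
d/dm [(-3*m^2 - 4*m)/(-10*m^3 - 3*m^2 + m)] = 5*(-6*m^2 - 16*m - 3)/(100*m^4 + 60*m^3 - 11*m^2 - 6*m + 1)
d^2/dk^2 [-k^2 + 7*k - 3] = -2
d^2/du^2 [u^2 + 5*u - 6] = 2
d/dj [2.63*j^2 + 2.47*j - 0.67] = 5.26*j + 2.47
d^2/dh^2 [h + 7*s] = 0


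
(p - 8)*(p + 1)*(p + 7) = p^3 - 57*p - 56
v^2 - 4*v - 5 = (v - 5)*(v + 1)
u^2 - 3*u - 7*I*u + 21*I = (u - 3)*(u - 7*I)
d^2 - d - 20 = (d - 5)*(d + 4)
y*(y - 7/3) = y^2 - 7*y/3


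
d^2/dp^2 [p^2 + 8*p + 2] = 2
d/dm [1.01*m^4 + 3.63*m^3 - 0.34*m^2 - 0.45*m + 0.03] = 4.04*m^3 + 10.89*m^2 - 0.68*m - 0.45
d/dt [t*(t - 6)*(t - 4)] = 3*t^2 - 20*t + 24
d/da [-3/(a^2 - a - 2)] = 3*(2*a - 1)/(-a^2 + a + 2)^2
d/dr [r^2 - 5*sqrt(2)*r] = 2*r - 5*sqrt(2)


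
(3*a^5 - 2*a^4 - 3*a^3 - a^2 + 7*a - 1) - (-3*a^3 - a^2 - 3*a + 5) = 3*a^5 - 2*a^4 + 10*a - 6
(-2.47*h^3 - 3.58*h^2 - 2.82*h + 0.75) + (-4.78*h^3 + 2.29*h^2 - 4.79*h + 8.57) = -7.25*h^3 - 1.29*h^2 - 7.61*h + 9.32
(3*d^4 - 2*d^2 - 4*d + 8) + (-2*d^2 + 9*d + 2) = 3*d^4 - 4*d^2 + 5*d + 10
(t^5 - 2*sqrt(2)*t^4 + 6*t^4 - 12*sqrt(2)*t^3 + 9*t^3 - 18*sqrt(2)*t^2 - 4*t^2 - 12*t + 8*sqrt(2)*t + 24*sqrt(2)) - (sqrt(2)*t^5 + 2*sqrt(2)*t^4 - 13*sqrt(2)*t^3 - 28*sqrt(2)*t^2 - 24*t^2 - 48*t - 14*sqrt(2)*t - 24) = -sqrt(2)*t^5 + t^5 - 4*sqrt(2)*t^4 + 6*t^4 + sqrt(2)*t^3 + 9*t^3 + 10*sqrt(2)*t^2 + 20*t^2 + 22*sqrt(2)*t + 36*t + 24 + 24*sqrt(2)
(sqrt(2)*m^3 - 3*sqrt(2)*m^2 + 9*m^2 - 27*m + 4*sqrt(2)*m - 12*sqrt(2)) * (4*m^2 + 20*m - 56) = 4*sqrt(2)*m^5 + 8*sqrt(2)*m^4 + 36*m^4 - 100*sqrt(2)*m^3 + 72*m^3 - 1044*m^2 + 200*sqrt(2)*m^2 - 464*sqrt(2)*m + 1512*m + 672*sqrt(2)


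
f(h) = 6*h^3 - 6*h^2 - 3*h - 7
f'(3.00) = 123.00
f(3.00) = 92.00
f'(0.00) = -3.00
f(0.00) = -7.00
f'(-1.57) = 60.21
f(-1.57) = -40.30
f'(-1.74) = 72.38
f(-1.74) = -51.55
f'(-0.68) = 13.48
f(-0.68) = -9.62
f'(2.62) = 89.12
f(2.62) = 51.86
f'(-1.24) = 39.56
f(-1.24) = -23.95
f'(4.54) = 313.53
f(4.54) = 417.17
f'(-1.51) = 56.16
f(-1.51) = -36.81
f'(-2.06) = 98.10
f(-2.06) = -78.73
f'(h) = 18*h^2 - 12*h - 3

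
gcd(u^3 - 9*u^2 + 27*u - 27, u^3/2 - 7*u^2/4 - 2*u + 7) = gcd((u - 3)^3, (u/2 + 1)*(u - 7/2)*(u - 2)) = 1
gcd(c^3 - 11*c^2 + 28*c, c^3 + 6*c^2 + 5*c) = c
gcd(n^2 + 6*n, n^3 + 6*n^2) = n^2 + 6*n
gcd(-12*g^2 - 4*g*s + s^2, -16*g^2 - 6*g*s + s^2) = 2*g + s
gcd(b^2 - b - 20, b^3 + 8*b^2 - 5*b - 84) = b + 4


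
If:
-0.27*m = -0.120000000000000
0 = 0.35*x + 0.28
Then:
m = 0.44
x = -0.80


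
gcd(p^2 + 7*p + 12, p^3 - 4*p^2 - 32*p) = p + 4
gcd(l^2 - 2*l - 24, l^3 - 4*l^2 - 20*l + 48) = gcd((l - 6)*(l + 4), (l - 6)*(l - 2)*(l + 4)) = l^2 - 2*l - 24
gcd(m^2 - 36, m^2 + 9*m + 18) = m + 6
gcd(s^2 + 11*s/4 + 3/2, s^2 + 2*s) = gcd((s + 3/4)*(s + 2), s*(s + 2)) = s + 2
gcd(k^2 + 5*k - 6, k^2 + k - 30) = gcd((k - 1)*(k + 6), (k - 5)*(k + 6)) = k + 6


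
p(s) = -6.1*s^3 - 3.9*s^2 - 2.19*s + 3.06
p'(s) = -18.3*s^2 - 7.8*s - 2.19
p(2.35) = -102.79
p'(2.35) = -121.58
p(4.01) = -461.77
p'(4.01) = -327.73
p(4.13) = -502.22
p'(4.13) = -346.55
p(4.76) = -753.62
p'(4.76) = -453.95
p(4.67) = -713.49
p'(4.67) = -437.72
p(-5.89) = 1127.11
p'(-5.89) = -591.11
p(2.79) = -165.89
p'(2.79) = -166.40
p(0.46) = 0.63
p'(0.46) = -9.65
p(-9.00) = 4153.77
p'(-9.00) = -1414.29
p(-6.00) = 1193.40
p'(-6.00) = -614.19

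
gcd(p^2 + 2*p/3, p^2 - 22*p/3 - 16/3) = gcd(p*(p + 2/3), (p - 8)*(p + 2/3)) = p + 2/3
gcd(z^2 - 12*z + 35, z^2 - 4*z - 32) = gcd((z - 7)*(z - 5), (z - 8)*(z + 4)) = 1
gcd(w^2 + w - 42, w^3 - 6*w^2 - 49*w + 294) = w^2 + w - 42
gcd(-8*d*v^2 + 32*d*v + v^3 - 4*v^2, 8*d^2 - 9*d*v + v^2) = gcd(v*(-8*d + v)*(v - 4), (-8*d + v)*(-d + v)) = -8*d + v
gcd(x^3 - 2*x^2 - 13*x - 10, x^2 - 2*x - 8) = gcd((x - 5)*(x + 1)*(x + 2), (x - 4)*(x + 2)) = x + 2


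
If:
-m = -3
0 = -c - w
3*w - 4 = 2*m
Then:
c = -10/3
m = 3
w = 10/3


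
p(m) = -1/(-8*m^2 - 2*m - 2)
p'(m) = -(16*m + 2)/(-8*m^2 - 2*m - 2)^2 = (-8*m - 1)/(2*(4*m^2 + m + 1)^2)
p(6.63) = 0.00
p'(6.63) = -0.00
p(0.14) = 0.41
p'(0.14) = -0.71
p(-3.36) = 0.01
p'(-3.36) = 0.01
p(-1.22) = 0.09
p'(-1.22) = 0.13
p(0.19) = 0.37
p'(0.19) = -0.71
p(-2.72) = 0.02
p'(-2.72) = 0.01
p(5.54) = 0.00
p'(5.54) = -0.00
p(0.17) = 0.39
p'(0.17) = -0.71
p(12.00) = 0.00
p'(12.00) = 0.00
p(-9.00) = 0.00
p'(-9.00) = 0.00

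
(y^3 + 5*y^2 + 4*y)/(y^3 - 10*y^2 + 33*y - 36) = y*(y^2 + 5*y + 4)/(y^3 - 10*y^2 + 33*y - 36)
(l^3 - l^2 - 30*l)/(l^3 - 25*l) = (l - 6)/(l - 5)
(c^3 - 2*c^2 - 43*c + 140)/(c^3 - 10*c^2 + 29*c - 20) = (c + 7)/(c - 1)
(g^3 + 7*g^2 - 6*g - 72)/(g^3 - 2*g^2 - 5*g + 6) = (g^2 + 10*g + 24)/(g^2 + g - 2)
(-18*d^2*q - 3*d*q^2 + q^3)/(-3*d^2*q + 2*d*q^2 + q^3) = (-6*d + q)/(-d + q)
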